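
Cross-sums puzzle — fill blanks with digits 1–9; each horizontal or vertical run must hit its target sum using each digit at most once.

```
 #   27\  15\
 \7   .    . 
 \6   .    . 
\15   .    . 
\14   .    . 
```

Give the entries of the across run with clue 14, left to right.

Nothing is forced directly, so branch on R2C1, whose candidates are 4 or 5. If R2C1 = 5: that forces R1C1 = 6, R1C2 = 1, after which R2C2 would have to be in {1} for the 6 across but in {2,3,4,5,6,7,8,9} for the 15 down — contradiction. So R2C1 = 4.
Given what's placed, R1C1 must be 6 to fit the 7 across and 27 down.
R1C2 = 7 − 6 = 1 completes the 7 across.
R2C2 = 6 − 4 = 2 completes the 6 across.
No cell is forced outright now. R3C1 can only be 8 or 9 (the digits allowed by both its 15 across and its 27 down). If R3C1 = 9: then R3C2 would have to be in {6} for the 15 across but in {3,4,5,7,8,9} for the 15 down — contradiction. So R3C1 = 8.
R3C2 = 15 − 8 = 7 completes the 15 across.
R4C1 = 27 − 18 = 9 completes the 27 down.
R4C2 = 14 − 9 = 5 completes the 14 across.

9 5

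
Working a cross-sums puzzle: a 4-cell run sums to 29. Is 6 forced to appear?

No

The only way to make 29 from 4 distinct digits is {5,7,8,9}, which does not contain 6.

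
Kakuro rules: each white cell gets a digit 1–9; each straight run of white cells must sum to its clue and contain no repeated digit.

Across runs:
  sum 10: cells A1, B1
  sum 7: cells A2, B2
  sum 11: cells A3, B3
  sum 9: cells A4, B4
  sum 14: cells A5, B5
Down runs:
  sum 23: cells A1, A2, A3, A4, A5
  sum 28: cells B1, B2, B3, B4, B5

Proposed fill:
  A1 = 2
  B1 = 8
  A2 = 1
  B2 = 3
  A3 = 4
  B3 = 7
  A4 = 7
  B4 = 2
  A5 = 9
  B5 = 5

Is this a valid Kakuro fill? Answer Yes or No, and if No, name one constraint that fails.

No — the down run B1–B5 sums to 25, not 28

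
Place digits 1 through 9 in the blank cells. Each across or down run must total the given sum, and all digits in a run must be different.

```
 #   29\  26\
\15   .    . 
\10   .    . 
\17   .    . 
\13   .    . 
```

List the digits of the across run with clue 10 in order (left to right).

17 in 2 cells must be {8,9}; 29 in 4 cells must be {5,7,8,9}.
Nothing is forced directly, so branch on R2C1, whose candidates are 7 or 8 or 9. If R2C1 = 8: that forces R2C2 = 2, R3C1 = 9, R3C2 = 8, R1C1 = 7, after which R1C2 would have to be in {8} for the 15 across but in {7,9} for the 26 down — contradiction. If R2C1 = 9: then R2C2 would have to be in {1} for the 10 across but in {2,3,4,5,6,7,8,9} for the 26 down — contradiction. So R2C1 = 7.
R2C2 = 10 − 7 = 3 completes the 10 across.

7 3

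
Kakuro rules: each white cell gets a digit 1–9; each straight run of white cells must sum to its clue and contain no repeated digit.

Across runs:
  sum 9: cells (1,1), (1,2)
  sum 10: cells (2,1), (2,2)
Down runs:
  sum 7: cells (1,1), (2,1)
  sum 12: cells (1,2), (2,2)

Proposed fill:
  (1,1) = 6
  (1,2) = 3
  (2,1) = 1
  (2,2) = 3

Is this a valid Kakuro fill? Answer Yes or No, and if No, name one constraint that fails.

No — the down run (1,2)–(2,2) sums to 6, not 12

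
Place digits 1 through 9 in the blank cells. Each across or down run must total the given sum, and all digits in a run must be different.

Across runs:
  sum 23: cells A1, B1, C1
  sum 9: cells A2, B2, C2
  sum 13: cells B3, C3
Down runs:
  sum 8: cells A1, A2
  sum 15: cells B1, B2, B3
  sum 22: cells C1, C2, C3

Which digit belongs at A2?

2

23 in 3 cells must be {6,8,9}.
Only 6 fits A1 under both its across sum 23 and down sum 8.
A2 = 8 − 6 = 2 completes the 8 down.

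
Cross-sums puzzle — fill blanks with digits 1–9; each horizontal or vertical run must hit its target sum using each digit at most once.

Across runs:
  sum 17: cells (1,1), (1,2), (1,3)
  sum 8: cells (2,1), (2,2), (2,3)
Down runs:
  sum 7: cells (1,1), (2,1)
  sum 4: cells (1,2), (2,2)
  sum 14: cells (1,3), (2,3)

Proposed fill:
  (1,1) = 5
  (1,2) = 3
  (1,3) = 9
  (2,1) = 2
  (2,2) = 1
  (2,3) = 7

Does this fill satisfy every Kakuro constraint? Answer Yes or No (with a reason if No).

No — the down run (1,3)–(2,3) sums to 16, not 14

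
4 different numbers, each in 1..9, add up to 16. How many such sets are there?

4 distinct digits from 1–9 sum between 10 and 30.

8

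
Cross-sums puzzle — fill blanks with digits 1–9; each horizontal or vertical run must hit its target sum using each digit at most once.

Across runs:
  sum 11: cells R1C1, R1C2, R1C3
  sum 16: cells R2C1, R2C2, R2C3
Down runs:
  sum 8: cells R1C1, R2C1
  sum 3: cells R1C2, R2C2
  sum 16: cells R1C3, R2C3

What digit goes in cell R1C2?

1

3 in 2 cells must be {1,2}; 16 in 2 cells must be {7,9}.
The 11 across and the 16 down share only 7, so R1C3 = 7.
R2C3 = 16 − 7 = 9 completes the 16 down.
Given what's placed, R1C2 must be 1 to fit the 11 across and 3 down.
R2C2 = 3 − 1 = 2 completes the 3 down.
R1C1 = 11 − 8 = 3 completes the 11 across.
R2C1 = 16 − 11 = 5 completes the 16 across.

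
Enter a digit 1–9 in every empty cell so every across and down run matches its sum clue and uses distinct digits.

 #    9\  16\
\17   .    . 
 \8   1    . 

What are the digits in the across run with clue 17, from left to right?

17 in 2 cells must be {8,9}; 16 in 2 cells must be {7,9}.
R1C1 = 9 − 1 = 8 completes the 9 down.
R1C2 = 17 − 8 = 9 completes the 17 across.
R2C2 = 8 − 1 = 7 completes the 8 across.

8, 9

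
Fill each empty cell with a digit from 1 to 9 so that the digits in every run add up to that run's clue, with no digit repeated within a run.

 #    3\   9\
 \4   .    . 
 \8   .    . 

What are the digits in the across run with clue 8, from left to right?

2, 6

4 in 2 cells must be {1,3}; 3 in 2 cells must be {1,2}.
The 4 across and the 3 down share only 1, so R1C1 = 1.
R1C2 = 4 − 1 = 3 completes the 4 across.
R2C1 = 3 − 1 = 2 completes the 3 down.
R2C2 = 8 − 2 = 6 completes the 8 across.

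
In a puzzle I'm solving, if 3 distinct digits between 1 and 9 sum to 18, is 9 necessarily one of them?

Counterexample: {3,7,8} sums to 18 without using 9.

No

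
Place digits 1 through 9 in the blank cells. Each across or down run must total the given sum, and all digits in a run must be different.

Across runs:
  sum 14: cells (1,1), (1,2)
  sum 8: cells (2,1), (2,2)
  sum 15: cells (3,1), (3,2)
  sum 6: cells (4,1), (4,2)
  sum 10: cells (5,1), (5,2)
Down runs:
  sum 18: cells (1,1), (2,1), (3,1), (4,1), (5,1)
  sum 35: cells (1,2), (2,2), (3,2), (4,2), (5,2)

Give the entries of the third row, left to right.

7 8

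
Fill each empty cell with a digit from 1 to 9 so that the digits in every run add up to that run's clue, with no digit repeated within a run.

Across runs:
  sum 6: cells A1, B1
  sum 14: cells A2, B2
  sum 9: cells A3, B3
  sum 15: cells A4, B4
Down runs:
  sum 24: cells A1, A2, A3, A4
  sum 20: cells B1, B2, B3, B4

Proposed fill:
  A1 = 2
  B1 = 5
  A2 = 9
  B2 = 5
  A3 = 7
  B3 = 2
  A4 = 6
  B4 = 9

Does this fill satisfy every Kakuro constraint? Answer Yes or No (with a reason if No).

No — the across run A1–B1 sums to 7, not 6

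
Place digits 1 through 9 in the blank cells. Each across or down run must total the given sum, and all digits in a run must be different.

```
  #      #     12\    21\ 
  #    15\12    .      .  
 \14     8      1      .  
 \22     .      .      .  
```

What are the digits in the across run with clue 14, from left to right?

8 1 5

R2C3 = 14 − 9 = 5 completes the 14 across.
R3C1 = 15 − 8 = 7 completes the 15 down.
R3C3 = 9: the only remaining digit allowed by both the 22 across and the 21 down.
R1C3 = 21 − 14 = 7 completes the 21 down.
R3C2 = 22 − 16 = 6 completes the 22 across.
R1C2 = 12 − 7 = 5 completes the 12 across.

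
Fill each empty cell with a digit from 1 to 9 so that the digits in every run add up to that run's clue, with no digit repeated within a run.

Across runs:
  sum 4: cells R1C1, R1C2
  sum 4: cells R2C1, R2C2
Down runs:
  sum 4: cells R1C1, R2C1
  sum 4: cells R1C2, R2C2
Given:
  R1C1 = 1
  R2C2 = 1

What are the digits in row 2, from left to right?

4 in 2 cells must be {1,3}.
R1C2 = 4 − 1 = 3 completes the 4 across.
R2C1 = 4 − 1 = 3 completes the 4 across.

3, 1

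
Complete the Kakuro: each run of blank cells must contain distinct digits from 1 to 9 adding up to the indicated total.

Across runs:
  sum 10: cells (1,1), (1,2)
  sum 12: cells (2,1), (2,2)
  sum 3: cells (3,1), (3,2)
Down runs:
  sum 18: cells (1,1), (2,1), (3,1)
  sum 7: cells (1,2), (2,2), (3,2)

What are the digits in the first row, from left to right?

9 1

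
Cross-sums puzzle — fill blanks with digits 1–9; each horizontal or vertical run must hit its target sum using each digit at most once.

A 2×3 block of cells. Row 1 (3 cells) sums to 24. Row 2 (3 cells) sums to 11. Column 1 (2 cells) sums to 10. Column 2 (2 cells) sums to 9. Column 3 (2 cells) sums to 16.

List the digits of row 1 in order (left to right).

7, 8, 9

24 in 3 cells must be {7,8,9}; 16 in 2 cells must be {7,9}.
The 11 across and the 16 down share only 7, so (2,3) = 7.
(1,3) = 16 − 7 = 9 completes the 16 down.
Nothing is forced directly, so branch on (2,1), whose candidates are 1 or 3. If (2,1) = 1: then (1,1) would have to be in {7,8} for the 24 across but in {9} for the 10 down — contradiction. So (2,1) = 3.
(1,1) = 10 − 3 = 7 completes the 10 down.
(1,2) = 24 − 16 = 8 completes the 24 across.
(2,2) = 11 − 10 = 1 completes the 11 across.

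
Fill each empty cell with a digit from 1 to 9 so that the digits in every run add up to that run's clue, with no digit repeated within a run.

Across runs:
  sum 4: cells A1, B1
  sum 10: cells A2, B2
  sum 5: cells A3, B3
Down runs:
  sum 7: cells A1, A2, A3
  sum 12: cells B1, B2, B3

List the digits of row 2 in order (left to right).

2 8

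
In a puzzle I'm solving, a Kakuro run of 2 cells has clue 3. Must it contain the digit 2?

Yes

The only way to make 3 from 2 distinct digits is {1,2}, which contains 2.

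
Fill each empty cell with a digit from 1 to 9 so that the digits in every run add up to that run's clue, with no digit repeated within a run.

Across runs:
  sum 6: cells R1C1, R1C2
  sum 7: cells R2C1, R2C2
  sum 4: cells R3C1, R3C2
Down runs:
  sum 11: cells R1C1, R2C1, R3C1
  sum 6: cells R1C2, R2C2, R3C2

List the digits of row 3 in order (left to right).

4 in 2 cells must be {1,3}; 6 in 3 cells must be {1,2,3}.
Nothing is forced directly, so branch on R1C2, whose candidates are 1 or 2. If R1C2 = 1: that forces R1C1 = 5, after which R3C1 would have to be in {1,3} for the 4 across but in {2,4} for the 11 down — contradiction. So R1C2 = 2.
R1C1 = 6 − 2 = 4 completes the 6 across.
Given what's placed, R3C1 must be 1 to fit the 4 across and 11 down.
R3C2 = 4 − 1 = 3 completes the 4 across.
R2C1 = 11 − 5 = 6 completes the 11 down.
R2C2 = 7 − 6 = 1 completes the 7 across.

1 3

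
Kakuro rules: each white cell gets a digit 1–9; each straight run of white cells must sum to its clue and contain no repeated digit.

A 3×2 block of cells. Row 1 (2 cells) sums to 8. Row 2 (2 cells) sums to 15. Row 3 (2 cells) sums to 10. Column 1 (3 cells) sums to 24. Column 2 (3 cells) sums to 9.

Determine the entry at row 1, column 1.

7

24 in 3 cells must be {7,8,9}.
The 8 across and the 24 down share only 7, so (1,1) = 7.
(1,2) = 8 − 7 = 1 completes the 8 across.
Given what's placed, (2,2) must be 6 to fit the 15 across and 9 down.
(3,2) = 9 − 7 = 2 completes the 9 down.
(2,1) = 15 − 6 = 9 completes the 15 across.
(3,1) = 10 − 2 = 8 completes the 10 across.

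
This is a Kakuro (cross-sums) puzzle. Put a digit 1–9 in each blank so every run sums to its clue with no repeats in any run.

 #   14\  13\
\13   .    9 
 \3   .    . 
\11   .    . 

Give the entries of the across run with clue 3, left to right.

2 1

3 in 2 cells must be {1,2}.
R1C1 = 13 − 9 = 4 completes the 13 across.
Given what's placed, R2C2 must be 1 to fit the 3 across and 13 down.
R3C2 = 13 − 10 = 3 completes the 13 down.
R2C1 = 3 − 1 = 2 completes the 3 across.
R3C1 = 11 − 3 = 8 completes the 11 across.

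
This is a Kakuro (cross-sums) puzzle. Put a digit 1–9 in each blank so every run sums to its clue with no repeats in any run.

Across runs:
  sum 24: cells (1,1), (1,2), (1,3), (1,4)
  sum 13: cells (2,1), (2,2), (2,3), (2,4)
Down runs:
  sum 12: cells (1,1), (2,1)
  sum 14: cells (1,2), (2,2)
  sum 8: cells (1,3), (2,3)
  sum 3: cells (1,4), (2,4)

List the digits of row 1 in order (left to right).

8 9 5 2

3 in 2 cells must be {1,2}.
Nothing is forced directly, so branch on (1,4), whose candidates are 1 or 2. If (1,4) = 1: that forces (1,3) = 6, (2,3) = 2, after which (2,4) would have to be in {1,3,4,6,7} for the 13 across but in {2} for the 3 down — contradiction. So (1,4) = 2.
(2,4) = 3 − 2 = 1 completes the 3 down.
Nothing is forced directly, so branch on (2,2), whose candidates are 5 or 6. If (2,2) = 6: that forces (1,2) = 8, (1,3) = 5, (2,1) = 4, after which (2,3) would have to be in {2} for the 13 across but in {3} for the 8 down — contradiction. So (2,2) = 5.
(1,2) = 14 − 5 = 9 completes the 14 down.
(2,3) = 3: the only remaining digit allowed by both the 13 across and the 8 down.
(1,3) = 8 − 3 = 5 completes the 8 down.
(2,1) = 13 − 9 = 4 completes the 13 across.
(1,1) = 24 − 16 = 8 completes the 24 across.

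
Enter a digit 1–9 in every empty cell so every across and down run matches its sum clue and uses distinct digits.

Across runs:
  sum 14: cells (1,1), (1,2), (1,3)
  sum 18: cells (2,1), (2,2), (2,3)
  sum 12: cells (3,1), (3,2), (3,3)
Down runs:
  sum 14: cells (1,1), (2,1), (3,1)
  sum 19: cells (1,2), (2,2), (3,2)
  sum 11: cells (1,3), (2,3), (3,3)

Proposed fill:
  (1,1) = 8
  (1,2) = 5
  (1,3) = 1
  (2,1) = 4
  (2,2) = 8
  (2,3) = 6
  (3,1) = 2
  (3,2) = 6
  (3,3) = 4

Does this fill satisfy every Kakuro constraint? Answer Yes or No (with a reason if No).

Yes

Across: 8+5+1=14; 4+8+6=18; 2+6+4=12. Down: 8+4+2=14; 5+8+6=19; 1+6+4=11. No digit repeats within any run.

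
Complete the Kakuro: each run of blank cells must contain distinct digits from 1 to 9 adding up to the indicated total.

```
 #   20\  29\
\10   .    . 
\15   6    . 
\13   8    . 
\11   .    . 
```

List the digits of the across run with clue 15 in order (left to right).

6, 9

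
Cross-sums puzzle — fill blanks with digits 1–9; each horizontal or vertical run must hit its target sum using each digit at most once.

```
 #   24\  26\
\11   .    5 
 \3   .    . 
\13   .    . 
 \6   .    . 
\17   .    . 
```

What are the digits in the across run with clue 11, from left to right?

3 in 2 cells must be {1,2}; 17 in 2 cells must be {8,9}.
R1C1 = 11 − 5 = 6 completes the 11 across.

6, 5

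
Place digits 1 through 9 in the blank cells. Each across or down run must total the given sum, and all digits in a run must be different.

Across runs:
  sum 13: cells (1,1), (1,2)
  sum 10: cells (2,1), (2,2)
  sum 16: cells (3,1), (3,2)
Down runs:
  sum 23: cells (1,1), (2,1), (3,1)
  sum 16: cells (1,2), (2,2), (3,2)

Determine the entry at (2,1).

6

16 in 2 cells must be {7,9}; 23 in 3 cells must be {6,8,9}.
The 16 across and the 23 down share only 9, so (3,1) = 9.
(3,2) = 16 − 9 = 7 completes the 16 across.
Nothing is forced directly, so branch on (1,1), whose candidates are 6 or 8. If (1,1) = 6: then (1,2) would have to be in {7} for the 13 across but in {1,3,4,5,6,8} for the 16 down — contradiction. So (1,1) = 8.
(1,2) = 13 − 8 = 5 completes the 13 across.
(2,1) = 23 − 17 = 6 completes the 23 down.
(2,2) = 10 − 6 = 4 completes the 10 across.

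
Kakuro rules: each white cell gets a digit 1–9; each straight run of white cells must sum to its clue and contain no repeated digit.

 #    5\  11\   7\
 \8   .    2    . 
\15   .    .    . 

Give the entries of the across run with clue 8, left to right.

Given what's placed, R1C1 must be 1 to fit the 8 across and 5 down.
R1C3 = 8 − 3 = 5 completes the 8 across.
R2C1 = 5 − 1 = 4 completes the 5 down.
R2C2 = 11 − 2 = 9 completes the 11 down.
R2C3 = 15 − 13 = 2 completes the 15 across.

1, 2, 5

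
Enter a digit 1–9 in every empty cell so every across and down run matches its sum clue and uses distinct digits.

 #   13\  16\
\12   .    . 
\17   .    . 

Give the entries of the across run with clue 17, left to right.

8 9

17 in 2 cells must be {8,9}; 16 in 2 cells must be {7,9}.
The 17 across and the 16 down share only 9, so R2C2 = 9.
R1C2 = 16 − 9 = 7 completes the 16 down.
R2C1 = 17 − 9 = 8 completes the 17 across.
R1C1 = 12 − 7 = 5 completes the 12 across.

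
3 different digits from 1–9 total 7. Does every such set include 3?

No

The only way to make 7 from 3 distinct digits is {1,2,4}, which does not contain 3.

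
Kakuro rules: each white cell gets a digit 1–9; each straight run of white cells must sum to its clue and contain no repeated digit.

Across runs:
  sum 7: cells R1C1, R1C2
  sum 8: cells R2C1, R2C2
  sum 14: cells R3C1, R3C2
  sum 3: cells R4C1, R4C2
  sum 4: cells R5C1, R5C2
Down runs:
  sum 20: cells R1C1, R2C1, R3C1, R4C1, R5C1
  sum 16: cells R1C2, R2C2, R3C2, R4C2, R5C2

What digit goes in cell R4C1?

2

3 in 2 cells must be {1,2}; 4 in 2 cells must be {1,3}; 16 in 5 cells must be {1,2,3,4,6}.
Only 6 fits R3C2 under both its across sum 14 and down sum 16.
R3C1 = 14 − 6 = 8 completes the 14 across.
Nothing is forced directly, so branch on R4C1, whose candidates are 1 or 2. If R4C1 = 1: that forces R4C2 = 2, R5C1 = 3, R5C2 = 1, R2C2 = 3, R1C2 = 4, after which R2C1 would have to be in {5} for the 8 across but in {2,6} for the 20 down — contradiction. So R4C1 = 2.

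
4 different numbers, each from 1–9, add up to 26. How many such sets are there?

5

4 distinct digits from 1–9 sum between 10 and 30.
Enumerating: {2,7,8,9}, {3,6,8,9}, {4,5,8,9}, {4,6,7,9}, {5,6,7,8}.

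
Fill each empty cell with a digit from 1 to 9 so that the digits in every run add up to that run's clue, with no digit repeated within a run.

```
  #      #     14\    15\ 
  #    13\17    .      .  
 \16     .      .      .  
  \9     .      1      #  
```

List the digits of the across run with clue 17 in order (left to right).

9 8

17 in 2 cells must be {8,9}.
R3C1 = 9 − 1 = 8 completes the 9 across.
R2C1 = 13 − 8 = 5 completes the 13 down.
No cell is forced outright now. R1C2 can only be 8 or 9 (the digits allowed by both its 17 across and its 14 down). If R1C2 = 8: that forces R1C3 = 9, after which R2C2 would have to be in {2,3,4,7,8,9} for the 16 across but in {5} for the 14 down — contradiction. So R1C2 = 9.
R1C3 = 17 − 9 = 8 completes the 17 across.
R2C2 = 14 − 10 = 4 completes the 14 down.
R2C3 = 16 − 9 = 7 completes the 16 across.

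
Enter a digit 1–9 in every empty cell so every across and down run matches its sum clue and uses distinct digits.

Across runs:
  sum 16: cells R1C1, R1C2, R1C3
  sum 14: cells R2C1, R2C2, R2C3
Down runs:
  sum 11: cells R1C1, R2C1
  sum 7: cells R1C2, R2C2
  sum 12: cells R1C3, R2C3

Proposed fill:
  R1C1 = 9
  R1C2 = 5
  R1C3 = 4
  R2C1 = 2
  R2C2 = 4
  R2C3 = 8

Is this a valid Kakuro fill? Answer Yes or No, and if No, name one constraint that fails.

No — the across run R1C1–R1C3 sums to 18, not 16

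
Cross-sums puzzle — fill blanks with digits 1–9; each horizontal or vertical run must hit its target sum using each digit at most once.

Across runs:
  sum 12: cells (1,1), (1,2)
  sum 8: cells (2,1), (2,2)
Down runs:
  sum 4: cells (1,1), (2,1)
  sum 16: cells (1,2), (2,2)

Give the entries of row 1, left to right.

4 in 2 cells must be {1,3}; 16 in 2 cells must be {7,9}.
The 12 across and the 4 down share only 3, so (1,1) = 3.
(1,2) = 12 − 3 = 9 completes the 12 across.
(2,1) = 4 − 3 = 1 completes the 4 down.
(2,2) = 8 − 1 = 7 completes the 8 across.

3 9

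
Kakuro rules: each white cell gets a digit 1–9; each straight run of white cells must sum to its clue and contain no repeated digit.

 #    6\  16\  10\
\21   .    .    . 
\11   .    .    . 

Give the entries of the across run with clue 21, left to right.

16 in 2 cells must be {7,9}.
The 11 across and the 16 down share only 7, so R2C2 = 7.
R1C2 = 16 − 7 = 9 completes the 16 down.
Given what's placed, R2C1 must be 1 to fit the 11 across and 6 down.
R2C3 = 11 − 8 = 3 completes the 11 across.
R1C1 = 6 − 1 = 5 completes the 6 down.
R1C3 = 21 − 14 = 7 completes the 21 across.

5 9 7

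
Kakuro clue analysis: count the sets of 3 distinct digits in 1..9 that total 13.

3 distinct digits from 1–9 sum between 6 and 24.

7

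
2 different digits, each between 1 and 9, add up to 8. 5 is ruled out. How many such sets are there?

2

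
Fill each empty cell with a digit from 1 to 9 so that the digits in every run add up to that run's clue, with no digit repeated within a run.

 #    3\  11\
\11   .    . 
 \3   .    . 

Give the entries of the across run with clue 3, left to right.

3 in 2 cells must be {1,2}.
The 11 across and the 3 down share only 2, so R1C1 = 2.
R1C2 = 11 − 2 = 9 completes the 11 across.
R2C1 = 3 − 2 = 1 completes the 3 down.
R2C2 = 3 − 1 = 2 completes the 3 across.

1 2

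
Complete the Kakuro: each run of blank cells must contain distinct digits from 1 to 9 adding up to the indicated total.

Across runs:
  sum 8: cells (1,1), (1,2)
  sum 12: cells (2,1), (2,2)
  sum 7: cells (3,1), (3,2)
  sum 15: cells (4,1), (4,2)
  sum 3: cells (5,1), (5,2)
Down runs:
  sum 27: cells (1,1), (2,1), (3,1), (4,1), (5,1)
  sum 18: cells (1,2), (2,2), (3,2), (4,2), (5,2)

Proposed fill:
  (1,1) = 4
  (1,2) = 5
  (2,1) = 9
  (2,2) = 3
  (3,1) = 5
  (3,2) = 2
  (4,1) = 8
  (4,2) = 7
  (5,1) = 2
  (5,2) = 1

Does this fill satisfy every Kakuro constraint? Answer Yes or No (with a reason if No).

No — the down run (1,1)–(5,1) sums to 28, not 27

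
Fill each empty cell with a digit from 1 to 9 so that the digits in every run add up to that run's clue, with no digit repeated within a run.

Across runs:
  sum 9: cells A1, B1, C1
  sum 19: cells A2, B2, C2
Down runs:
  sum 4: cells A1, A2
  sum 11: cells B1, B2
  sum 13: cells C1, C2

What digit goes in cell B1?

2

4 in 2 cells must be {1,3}.
The 19 across and the 4 down share only 3, so A2 = 3.
A1 = 4 − 3 = 1 completes the 4 down.
Nothing is forced directly, so branch on B2, whose candidates are 7 or 9. If B2 = 7: then B1 would have to be in {2,3,5,6} for the 9 across but in {4} for the 11 down — contradiction. So B2 = 9.
B1 = 11 − 9 = 2 completes the 11 down.
C1 = 9 − 3 = 6 completes the 9 across.
C2 = 19 − 12 = 7 completes the 19 across.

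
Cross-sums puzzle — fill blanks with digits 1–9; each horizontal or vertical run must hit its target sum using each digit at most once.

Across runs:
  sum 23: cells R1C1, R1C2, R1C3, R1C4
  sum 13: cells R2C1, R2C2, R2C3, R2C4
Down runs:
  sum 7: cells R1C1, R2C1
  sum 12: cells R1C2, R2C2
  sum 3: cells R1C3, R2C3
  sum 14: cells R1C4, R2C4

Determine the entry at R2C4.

5

3 in 2 cells must be {1,2}.
Nothing is forced directly, so branch on R2C4, whose candidates are 5 or 6. If R2C4 = 6: that forces R1C4 = 8, R2C2 = 4, after which R1C2 would have to be in {1,2,3,4,5,6,7,9} for the 23 across but in {8} for the 12 down — contradiction. So R2C4 = 5.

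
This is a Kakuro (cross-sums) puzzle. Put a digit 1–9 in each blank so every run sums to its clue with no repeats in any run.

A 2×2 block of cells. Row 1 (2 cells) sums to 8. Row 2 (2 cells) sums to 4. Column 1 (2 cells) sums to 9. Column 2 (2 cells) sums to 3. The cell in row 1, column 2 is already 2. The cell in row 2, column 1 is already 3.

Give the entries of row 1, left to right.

6, 2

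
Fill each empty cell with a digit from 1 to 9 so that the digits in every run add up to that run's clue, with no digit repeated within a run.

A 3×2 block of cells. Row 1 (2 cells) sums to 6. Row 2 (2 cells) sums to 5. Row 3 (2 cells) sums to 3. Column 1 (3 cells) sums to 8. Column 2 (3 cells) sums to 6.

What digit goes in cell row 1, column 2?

1

3 in 2 cells must be {1,2}; 6 in 3 cells must be {1,2,3}.
Nothing is forced directly, so branch on (3,1), whose candidates are 1 or 2. If (3,1) = 2: that forces (2,1) = 1, after which (2,2) would have to be in {4} for the 5 across but in {1,2,3} for the 6 down — contradiction. So (3,1) = 1.
(3,2) = 3 − 1 = 2 completes the 3 across.
Given what's placed, (1,2) must be 1 to fit the 6 across and 6 down.
(2,2) = 6 − 3 = 3 completes the 6 down.
(1,1) = 6 − 1 = 5 completes the 6 across.
(2,1) = 5 − 3 = 2 completes the 5 across.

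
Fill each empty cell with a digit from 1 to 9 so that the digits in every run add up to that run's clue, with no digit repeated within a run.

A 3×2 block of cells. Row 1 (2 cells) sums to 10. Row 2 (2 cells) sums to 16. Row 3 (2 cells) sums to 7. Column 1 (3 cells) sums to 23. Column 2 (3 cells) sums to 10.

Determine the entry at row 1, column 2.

2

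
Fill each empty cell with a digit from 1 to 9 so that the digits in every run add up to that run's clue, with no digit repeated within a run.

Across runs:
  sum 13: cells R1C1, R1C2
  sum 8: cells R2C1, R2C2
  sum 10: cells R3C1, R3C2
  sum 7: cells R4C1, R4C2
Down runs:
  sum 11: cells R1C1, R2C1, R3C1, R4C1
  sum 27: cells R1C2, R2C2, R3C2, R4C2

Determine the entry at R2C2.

11 in 4 cells must be {1,2,3,5}.
Only 5 fits R1C1 under both its across sum 13 and down sum 11.
R1C2 = 13 − 5 = 8 completes the 13 across.
Nothing is forced directly, so branch on R4C1, whose candidates are 1 or 2 or 3. If R4C1 = 1: that forces R4C2 = 6, after which R2C2 would have to be in {1,2,3,5,6,7} for the 8 across but in {4,9} for the 27 down — contradiction. If R4C1 = 2: then R4C2 would have to be in {5} for the 7 across but in {3,4,6,7,9} for the 27 down — contradiction. So R4C1 = 3.
R4C2 = 7 − 3 = 4 completes the 7 across.
R2C2 = 6: the only remaining digit allowed by both the 8 across and the 27 down.

6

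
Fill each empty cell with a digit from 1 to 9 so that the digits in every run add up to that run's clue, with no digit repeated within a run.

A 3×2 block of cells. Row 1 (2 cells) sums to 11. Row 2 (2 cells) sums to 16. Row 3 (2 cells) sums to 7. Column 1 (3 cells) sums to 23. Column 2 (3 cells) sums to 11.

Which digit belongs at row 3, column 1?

6

16 in 2 cells must be {7,9}; 23 in 3 cells must be {6,8,9}.
The 16 across and the 23 down share only 9, so (2,1) = 9.
(2,2) = 16 − 9 = 7 completes the 16 across.
Given what's placed, (3,1) must be 6 to fit the 7 across and 23 down.
(3,2) = 7 − 6 = 1 completes the 7 across.
(1,1) = 23 − 15 = 8 completes the 23 down.
(1,2) = 11 − 8 = 3 completes the 11 across.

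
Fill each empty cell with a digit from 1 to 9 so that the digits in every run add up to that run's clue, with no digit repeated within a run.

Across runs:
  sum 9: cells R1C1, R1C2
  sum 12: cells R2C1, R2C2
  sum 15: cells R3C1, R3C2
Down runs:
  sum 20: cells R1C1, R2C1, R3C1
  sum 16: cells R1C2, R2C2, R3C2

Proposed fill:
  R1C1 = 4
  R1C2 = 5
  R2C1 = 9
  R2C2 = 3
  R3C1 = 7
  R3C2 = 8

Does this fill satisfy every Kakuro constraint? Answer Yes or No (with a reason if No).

Across: 4+5=9; 9+3=12; 7+8=15. Down: 4+9+7=20; 5+3+8=16. No digit repeats within any run.

Yes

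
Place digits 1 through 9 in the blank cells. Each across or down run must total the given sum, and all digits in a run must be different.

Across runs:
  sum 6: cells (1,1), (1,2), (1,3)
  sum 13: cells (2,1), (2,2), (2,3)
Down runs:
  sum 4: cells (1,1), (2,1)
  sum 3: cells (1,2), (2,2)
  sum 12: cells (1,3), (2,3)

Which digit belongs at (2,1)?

3

6 in 3 cells must be {1,2,3}; 4 in 2 cells must be {1,3}; 3 in 2 cells must be {1,2}.
The 6 across and the 12 down share only 3, so (1,3) = 3.
(2,3) = 12 − 3 = 9 completes the 12 down.
Given what's placed, (1,1) must be 1 to fit the 6 across and 4 down.
(1,2) = 6 − 4 = 2 completes the 6 across.
(2,1) = 4 − 1 = 3 completes the 4 down.
(2,2) = 13 − 12 = 1 completes the 13 across.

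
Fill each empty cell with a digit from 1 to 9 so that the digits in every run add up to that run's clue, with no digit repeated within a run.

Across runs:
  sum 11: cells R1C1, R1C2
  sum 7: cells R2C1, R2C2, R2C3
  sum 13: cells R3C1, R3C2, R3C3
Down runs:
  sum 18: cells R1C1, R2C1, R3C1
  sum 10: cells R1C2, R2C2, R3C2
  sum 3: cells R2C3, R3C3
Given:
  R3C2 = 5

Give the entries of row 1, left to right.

8 3

7 in 3 cells must be {1,2,4}; 3 in 2 cells must be {1,2}.
No cell is forced outright now. R2C3 can only be 1 or 2 (the digits allowed by both its 7 across and its 3 down). If R2C3 = 2: that forces R3C3 = 1, R3C1 = 7, after which R2C1 would have to be in {1,4} for the 7 across but in {2,3,5,6,8,9} for the 18 down — contradiction. So R2C3 = 1.
R3C3 = 3 − 1 = 2 completes the 3 down.
R3C1 = 13 − 7 = 6 completes the 13 across.
Given what's placed, R2C1 must be 4 to fit the 7 across and 18 down.
R2C2 = 7 − 5 = 2 completes the 7 across.
R1C1 = 18 − 10 = 8 completes the 18 down.
R1C2 = 11 − 8 = 3 completes the 11 across.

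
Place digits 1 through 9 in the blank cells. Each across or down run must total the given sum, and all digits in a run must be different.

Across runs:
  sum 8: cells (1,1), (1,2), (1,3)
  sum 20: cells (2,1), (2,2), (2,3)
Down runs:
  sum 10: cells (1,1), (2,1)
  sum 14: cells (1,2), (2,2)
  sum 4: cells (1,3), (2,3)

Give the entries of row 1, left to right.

4 in 2 cells must be {1,3}.
The 8 across and the 14 down share only 5, so (1,2) = 5.
Given what's placed, (1,3) must be 1 to fit the 8 across and 4 down.
(2,2) = 14 − 5 = 9 completes the 14 down.
(2,3) = 4 − 1 = 3 completes the 4 down.
(1,1) = 8 − 6 = 2 completes the 8 across.
(2,1) = 20 − 12 = 8 completes the 20 across.

2 5 1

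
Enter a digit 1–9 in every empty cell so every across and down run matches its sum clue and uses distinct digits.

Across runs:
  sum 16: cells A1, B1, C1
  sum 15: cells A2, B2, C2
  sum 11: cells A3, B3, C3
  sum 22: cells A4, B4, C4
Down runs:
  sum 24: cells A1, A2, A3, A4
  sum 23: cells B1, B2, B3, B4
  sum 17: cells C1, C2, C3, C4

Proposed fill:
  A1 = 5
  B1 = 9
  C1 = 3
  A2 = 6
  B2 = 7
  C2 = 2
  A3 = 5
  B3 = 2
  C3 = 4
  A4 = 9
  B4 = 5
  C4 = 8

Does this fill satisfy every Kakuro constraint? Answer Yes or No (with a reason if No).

No — the across run A1–C1 sums to 17, not 16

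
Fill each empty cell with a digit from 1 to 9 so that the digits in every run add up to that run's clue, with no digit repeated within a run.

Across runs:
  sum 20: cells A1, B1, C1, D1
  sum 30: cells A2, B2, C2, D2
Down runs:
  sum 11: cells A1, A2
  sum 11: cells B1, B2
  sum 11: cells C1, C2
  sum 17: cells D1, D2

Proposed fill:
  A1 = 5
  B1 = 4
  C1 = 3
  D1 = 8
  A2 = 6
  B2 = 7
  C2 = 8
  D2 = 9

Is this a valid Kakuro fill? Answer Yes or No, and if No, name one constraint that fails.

Yes

Across: 5+4+3+8=20; 6+7+8+9=30. Down: 5+6=11; 4+7=11; 3+8=11; 8+9=17. No digit repeats within any run.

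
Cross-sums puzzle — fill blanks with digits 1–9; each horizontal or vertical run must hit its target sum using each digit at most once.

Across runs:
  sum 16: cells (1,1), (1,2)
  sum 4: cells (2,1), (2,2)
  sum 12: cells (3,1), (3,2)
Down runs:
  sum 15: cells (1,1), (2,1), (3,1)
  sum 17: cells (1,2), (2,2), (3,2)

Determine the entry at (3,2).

7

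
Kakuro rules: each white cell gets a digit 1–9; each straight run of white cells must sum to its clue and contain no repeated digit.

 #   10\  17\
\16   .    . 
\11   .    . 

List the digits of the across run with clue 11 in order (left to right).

3, 8

16 in 2 cells must be {7,9}; 17 in 2 cells must be {8,9}.
The 16 across and the 17 down share only 9, so R1C2 = 9.
R2C2 = 17 − 9 = 8 completes the 17 down.
R1C1 = 16 − 9 = 7 completes the 16 across.
R2C1 = 11 − 8 = 3 completes the 11 across.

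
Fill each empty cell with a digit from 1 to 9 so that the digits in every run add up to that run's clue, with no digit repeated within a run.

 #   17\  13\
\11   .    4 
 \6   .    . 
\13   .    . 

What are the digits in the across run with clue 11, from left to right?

7, 4

R1C1 = 11 − 4 = 7 completes the 11 across.
Nothing is forced directly, so branch on R2C2, whose candidates are 1 or 2. If R2C2 = 1: then R2C1 would have to be in {5} for the 6 across but in {1,2,4,6,8,9} for the 17 down — contradiction. So R2C2 = 2.
R2C1 = 6 − 2 = 4 completes the 6 across.
R3C1 = 17 − 11 = 6 completes the 17 down.
R3C2 = 13 − 6 = 7 completes the 13 across.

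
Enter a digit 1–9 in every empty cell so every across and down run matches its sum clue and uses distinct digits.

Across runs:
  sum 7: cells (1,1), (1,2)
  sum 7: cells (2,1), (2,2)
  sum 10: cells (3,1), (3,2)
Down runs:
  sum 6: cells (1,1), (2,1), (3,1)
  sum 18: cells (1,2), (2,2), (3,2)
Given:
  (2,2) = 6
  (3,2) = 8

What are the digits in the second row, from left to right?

1 6

6 in 3 cells must be {1,2,3}.
(1,2) = 18 − 14 = 4 completes the 18 down.
(2,1) = 7 − 6 = 1 completes the 7 across.
(3,1) = 10 − 8 = 2 completes the 10 across.
(1,1) = 7 − 4 = 3 completes the 7 across.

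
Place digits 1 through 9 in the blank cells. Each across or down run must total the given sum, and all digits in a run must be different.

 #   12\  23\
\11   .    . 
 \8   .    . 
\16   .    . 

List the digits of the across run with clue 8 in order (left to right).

2 6

16 in 2 cells must be {7,9}; 23 in 3 cells must be {6,8,9}.
The 8 across and the 23 down share only 6, so R2C2 = 6.
Given what's placed, R3C2 must be 9 to fit the 16 across and 23 down.
R1C2 = 23 − 15 = 8 completes the 23 down.
R2C1 = 8 − 6 = 2 completes the 8 across.
R3C1 = 16 − 9 = 7 completes the 16 across.
R1C1 = 11 − 8 = 3 completes the 11 across.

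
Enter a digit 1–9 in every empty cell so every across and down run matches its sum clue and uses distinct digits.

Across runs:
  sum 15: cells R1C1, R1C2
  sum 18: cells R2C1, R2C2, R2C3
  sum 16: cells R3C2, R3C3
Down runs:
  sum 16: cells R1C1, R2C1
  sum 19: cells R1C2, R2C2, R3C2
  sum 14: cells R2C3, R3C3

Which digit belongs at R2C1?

9

16 in 2 cells must be {7,9}.
The 16 across and the 14 down share only 9, so R3C3 = 9.
R2C3 = 14 − 9 = 5 completes the 14 down.
R3C2 = 16 − 9 = 7 completes the 16 across.
No cell is forced outright now. R1C1 can only be 7 or 9 (the digits allowed by both its 15 across and its 16 down). If R1C1 = 9: then R1C2 would have to be in {6} for the 15 across but in {3,4,8,9} for the 19 down — contradiction. So R1C1 = 7.
R1C2 = 15 − 7 = 8 completes the 15 across.
R2C1 = 16 − 7 = 9 completes the 16 down.
R2C2 = 18 − 14 = 4 completes the 18 across.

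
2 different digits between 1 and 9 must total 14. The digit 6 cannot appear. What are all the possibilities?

{5,9}

2 distinct digits from 1–9 sum between 3 and 17.
Dropping sets that contain 6.
Only one set works: {5,9}.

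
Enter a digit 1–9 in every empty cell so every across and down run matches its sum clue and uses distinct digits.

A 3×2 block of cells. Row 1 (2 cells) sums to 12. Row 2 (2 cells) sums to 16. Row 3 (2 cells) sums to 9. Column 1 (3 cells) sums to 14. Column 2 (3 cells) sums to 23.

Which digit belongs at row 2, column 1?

16 in 2 cells must be {7,9}; 23 in 3 cells must be {6,8,9}.
The 16 across and the 23 down share only 9, so (2,2) = 9.
Given what's placed, (1,2) must be 8 to fit the 12 across and 23 down.
(2,1) = 16 − 9 = 7 completes the 16 across.
(3,2) = 23 − 17 = 6 completes the 23 down.
(1,1) = 12 − 8 = 4 completes the 12 across.
(3,1) = 9 − 6 = 3 completes the 9 across.

7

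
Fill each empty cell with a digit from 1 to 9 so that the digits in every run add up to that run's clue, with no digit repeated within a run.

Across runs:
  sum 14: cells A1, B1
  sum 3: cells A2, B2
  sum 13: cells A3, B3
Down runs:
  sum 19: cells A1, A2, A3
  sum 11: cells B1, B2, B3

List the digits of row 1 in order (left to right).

3 in 2 cells must be {1,2}.
The 3 across and the 19 down share only 2, so A2 = 2.
B2 = 3 − 2 = 1 completes the 3 across.
Nothing is forced directly, so branch on A1, whose candidates are 8 or 9. If A1 = 9: then B1 would have to be in {5} for the 14 across but in {2,3,4,6,7,8} for the 11 down — contradiction. So A1 = 8.
B1 = 14 − 8 = 6 completes the 14 across.
A3 = 19 − 10 = 9 completes the 19 down.
B3 = 13 − 9 = 4 completes the 13 across.

8 6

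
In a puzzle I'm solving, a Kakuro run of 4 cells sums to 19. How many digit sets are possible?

4 distinct digits from 1–9 sum between 10 and 30.

11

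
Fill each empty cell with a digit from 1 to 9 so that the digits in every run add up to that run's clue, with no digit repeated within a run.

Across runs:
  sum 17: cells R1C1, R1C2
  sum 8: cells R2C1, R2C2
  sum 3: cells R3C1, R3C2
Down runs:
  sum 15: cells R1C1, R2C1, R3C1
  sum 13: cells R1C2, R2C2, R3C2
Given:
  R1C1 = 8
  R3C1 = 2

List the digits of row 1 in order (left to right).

8 9

17 in 2 cells must be {8,9}; 3 in 2 cells must be {1,2}.
R1C2 = 17 − 8 = 9 completes the 17 across.
R2C1 = 15 − 10 = 5 completes the 15 down.
R2C2 = 8 − 5 = 3 completes the 8 across.
R3C2 = 3 − 2 = 1 completes the 3 across.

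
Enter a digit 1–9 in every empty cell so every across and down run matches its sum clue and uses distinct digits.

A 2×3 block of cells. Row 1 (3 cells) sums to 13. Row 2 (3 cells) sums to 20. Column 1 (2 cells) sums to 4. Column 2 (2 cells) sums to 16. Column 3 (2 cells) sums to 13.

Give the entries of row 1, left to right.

1 7 5

4 in 2 cells must be {1,3}; 16 in 2 cells must be {7,9}.
The 20 across and the 4 down share only 3, so (2,1) = 3.
Given what's placed, (2,2) must be 9 to fit the 20 across and 16 down.
(2,3) = 20 − 12 = 8 completes the 20 across.
(1,1) = 4 − 3 = 1 completes the 4 down.
(1,2) = 16 − 9 = 7 completes the 16 down.
(1,3) = 13 − 8 = 5 completes the 13 across.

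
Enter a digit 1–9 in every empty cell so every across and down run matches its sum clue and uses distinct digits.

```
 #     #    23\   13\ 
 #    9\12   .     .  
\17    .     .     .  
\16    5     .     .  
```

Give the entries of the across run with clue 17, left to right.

4 6 7

23 in 3 cells must be {6,8,9}.
R2C1 = 9 − 5 = 4 completes the 9 down.
Nothing is forced directly, so branch on R1C2, whose candidates are 8 or 9. If R1C2 = 9: that forces R1C3 = 3, R3C2 = 8, after which R3C3 would have to be in {3} for the 16 across but in {1,2,4,6,8,9} for the 13 down — contradiction. So R1C2 = 8.
R1C3 = 12 − 8 = 4 completes the 12 across.
Given what's placed, R2C2 must be 6 to fit the 17 across and 23 down.
R2C3 = 17 − 10 = 7 completes the 17 across.
R3C2 = 23 − 14 = 9 completes the 23 down.
R3C3 = 16 − 14 = 2 completes the 16 across.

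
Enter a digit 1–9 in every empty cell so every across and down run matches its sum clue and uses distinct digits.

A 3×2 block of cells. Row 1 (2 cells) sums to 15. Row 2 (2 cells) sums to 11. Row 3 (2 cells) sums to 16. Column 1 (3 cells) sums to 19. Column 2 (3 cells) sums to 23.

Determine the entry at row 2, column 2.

16 in 2 cells must be {7,9}; 23 in 3 cells must be {6,8,9}.
The 16 across and the 23 down share only 9, so (3,2) = 9.
(3,1) = 16 − 9 = 7 completes the 16 across.
Nothing is forced directly, so branch on (1,1), whose candidates are 8 or 9. If (1,1) = 8: then (1,2) would have to be in {7} for the 15 across but in {6,8} for the 23 down — contradiction. So (1,1) = 9.
(1,2) = 15 − 9 = 6 completes the 15 across.
(2,1) = 19 − 16 = 3 completes the 19 down.
(2,2) = 11 − 3 = 8 completes the 11 across.

8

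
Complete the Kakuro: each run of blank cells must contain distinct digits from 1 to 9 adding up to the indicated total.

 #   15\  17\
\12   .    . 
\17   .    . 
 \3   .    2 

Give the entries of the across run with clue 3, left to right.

1 2

17 in 2 cells must be {8,9}; 3 in 2 cells must be {1,2}.
R3C1 = 3 − 2 = 1 completes the 3 across.
No cell is forced outright now. R2C1 can only be 8 or 9 (the digits allowed by both its 17 across and its 15 down). If R2C1 = 8: then R1C1 would have to be in {3,4,5,7,8,9} for the 12 across but in {6} for the 15 down — contradiction. So R2C1 = 9.
R1C1 = 15 − 10 = 5 completes the 15 down.
R1C2 = 12 − 5 = 7 completes the 12 across.
R2C2 = 17 − 9 = 8 completes the 17 across.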